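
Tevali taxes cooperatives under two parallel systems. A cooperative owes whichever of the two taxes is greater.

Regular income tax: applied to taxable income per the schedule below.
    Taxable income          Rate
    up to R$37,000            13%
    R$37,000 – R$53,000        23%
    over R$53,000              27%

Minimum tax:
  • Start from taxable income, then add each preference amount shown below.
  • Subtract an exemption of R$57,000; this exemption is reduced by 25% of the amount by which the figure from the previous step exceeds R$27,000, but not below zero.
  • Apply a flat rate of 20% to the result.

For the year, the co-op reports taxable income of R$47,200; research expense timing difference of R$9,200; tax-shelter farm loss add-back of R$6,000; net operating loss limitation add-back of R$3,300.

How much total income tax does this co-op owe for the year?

R$7,156

Minimum tax:
  Adjusted income: R$47,200 + R$9,200 + R$6,000 + R$3,300 = R$65,700
  Exemption: R$57,000 − 25% × (R$65,700 − R$27,000) = R$57,000 − R$9,675 = R$47,325
  Base: R$65,700 − R$47,325 = R$18,375
  R$18,375 × 20% = R$3,675

Regular income tax:
  R$37,000 × 13% = R$4,810
  R$10,200 × 23% = R$2,346
  → R$7,156

R$7,156 > R$3,675, so the regular income tax governs.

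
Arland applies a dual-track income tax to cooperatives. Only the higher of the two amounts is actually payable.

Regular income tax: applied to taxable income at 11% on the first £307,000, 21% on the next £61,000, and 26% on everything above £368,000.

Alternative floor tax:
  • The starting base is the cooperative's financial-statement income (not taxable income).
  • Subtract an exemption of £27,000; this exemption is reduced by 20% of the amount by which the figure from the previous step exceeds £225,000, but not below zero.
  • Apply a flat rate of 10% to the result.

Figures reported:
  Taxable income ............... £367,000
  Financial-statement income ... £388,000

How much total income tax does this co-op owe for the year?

£46,370

Regular income tax:
  £307,000 × 11% = £33,770
  £60,000 × 21% = £12,600
  → £46,370

Alternative floor tax:
  Base (financial-statement income): £388,000
  Exemption: 20% × (£388,000 − £225,000) = £32,600 ≥ £27,000, so the exemption is fully phased out
  Base: £388,000 − £0 = £388,000
  £388,000 × 10% = £38,800

£46,370 > £38,800, so the regular income tax governs.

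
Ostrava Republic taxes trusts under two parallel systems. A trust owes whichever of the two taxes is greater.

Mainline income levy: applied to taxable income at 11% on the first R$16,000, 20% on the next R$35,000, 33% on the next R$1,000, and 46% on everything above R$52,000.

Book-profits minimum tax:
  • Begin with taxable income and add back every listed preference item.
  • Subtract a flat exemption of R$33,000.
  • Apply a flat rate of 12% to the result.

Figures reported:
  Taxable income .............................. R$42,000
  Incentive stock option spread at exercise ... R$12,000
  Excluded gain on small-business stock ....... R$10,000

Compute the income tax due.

R$6,960

Mainline income levy:
  R$16,000 × 11% = R$1,760
  R$26,000 × 20% = R$5,200
  → R$6,960

Book-profits minimum tax:
  Adjusted income: R$42,000 + R$12,000 + R$10,000 = R$64,000
  Less exemption R$33,000 → base R$31,000
  R$31,000 × 12% = R$3,720

R$6,960 > R$3,720, so the mainline income levy governs.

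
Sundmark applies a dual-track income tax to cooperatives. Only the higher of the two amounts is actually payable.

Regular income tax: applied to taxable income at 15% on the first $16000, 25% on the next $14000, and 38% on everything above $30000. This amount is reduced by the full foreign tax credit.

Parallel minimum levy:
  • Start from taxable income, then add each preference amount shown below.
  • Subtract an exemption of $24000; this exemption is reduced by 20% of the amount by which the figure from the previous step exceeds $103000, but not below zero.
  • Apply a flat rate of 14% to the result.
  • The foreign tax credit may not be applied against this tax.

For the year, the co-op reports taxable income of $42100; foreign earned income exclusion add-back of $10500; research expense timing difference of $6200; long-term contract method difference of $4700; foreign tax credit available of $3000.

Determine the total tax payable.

Parallel minimum levy:
  Adjusted income: $42100 + $10500 + $6200 + $4700 = $63500
  Exemption: $63500 ≤ $103000, so full $24000 applies
  Base: $63500 − $24000 = $39500
  $39500 × 14% = $5530

Regular income tax:
  $16000 × 15% = $2400
  $14000 × 25% = $3500
  $12100 × 38% = $4598
  → $10498
  Less foreign tax credit $3000 → $7498

$7498 > $5530, so the regular income tax governs.

$7498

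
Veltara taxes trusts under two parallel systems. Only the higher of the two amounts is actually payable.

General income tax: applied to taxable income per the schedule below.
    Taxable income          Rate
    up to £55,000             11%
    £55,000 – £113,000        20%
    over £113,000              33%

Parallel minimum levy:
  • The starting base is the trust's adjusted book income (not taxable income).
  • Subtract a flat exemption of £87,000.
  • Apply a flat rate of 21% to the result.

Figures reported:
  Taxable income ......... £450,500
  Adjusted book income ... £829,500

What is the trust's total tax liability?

£155,925

General income tax:
  £55,000 × 11% = £6,050
  £58,000 × 20% = £11,600
  £337,500 × 33% = £111,375
  → £129,025

Parallel minimum levy:
  Base (adjusted book income): £829,500
  Less exemption £87,000 → base £742,500
  £742,500 × 21% = £155,925

£155,925 > £129,025, so the parallel minimum levy is the binding amount.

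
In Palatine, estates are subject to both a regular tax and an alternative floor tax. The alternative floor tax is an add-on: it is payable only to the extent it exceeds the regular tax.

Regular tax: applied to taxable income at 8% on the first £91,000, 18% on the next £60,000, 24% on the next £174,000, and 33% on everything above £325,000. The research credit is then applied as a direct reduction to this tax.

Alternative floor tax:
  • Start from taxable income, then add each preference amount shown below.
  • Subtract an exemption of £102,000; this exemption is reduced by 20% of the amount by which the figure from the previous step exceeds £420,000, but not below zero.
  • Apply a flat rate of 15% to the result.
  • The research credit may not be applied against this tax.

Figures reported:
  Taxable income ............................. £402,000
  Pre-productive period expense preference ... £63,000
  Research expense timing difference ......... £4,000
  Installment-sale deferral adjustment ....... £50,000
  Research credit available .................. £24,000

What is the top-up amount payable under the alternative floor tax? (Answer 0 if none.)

£4,270

Regular tax:
  £91,000 × 8% = £7,280
  £60,000 × 18% = £10,800
  £174,000 × 24% = £41,760
  £77,000 × 33% = £25,410
  → £85,250
  Less research credit £24,000 → £61,250

Alternative floor tax:
  Adjusted income: £402,000 + £63,000 + £4,000 + £50,000 = £519,000
  Exemption: £102,000 − 20% × (£519,000 − £420,000) = £102,000 − £19,800 = £82,200
  Base: £519,000 − £82,200 = £436,800
  £436,800 × 15% = £65,520

Excess of alternative floor tax over regular tax: £65,520 − £61,250 = £4,270.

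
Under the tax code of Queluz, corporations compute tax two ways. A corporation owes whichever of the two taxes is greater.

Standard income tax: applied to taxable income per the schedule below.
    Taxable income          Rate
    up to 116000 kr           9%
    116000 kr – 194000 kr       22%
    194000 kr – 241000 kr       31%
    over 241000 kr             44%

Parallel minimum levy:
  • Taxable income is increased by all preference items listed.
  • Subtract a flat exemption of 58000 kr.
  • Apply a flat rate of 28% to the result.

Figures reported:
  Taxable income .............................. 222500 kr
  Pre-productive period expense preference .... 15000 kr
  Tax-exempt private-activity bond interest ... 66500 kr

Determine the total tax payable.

Parallel minimum levy:
  Adjusted income: 222500 kr + 15000 kr + 66500 kr = 304000 kr
  Less exemption 58000 kr → base 246000 kr
  246000 kr × 28% = 68880 kr

Standard income tax:
  116000 kr × 9% = 10440 kr
  78000 kr × 22% = 17160 kr
  28500 kr × 31% = 8835 kr
  → 36435 kr

68880 kr > 36435 kr, so the parallel minimum levy is the binding amount.

68880 kr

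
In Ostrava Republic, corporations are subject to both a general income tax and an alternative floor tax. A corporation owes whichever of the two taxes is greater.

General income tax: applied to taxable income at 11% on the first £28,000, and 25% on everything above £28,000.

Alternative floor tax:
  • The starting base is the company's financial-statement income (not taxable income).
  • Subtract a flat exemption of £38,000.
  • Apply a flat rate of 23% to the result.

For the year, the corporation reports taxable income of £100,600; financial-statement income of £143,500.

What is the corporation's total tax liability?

General income tax:
  £28,000 × 11% = £3,080
  £72,600 × 25% = £18,150
  → £21,230

Alternative floor tax:
  Base (financial-statement income): £143,500
  Less exemption £38,000 → base £105,500
  £105,500 × 23% = £24,265

£24,265 > £21,230, so the alternative floor tax is the binding amount.

£24,265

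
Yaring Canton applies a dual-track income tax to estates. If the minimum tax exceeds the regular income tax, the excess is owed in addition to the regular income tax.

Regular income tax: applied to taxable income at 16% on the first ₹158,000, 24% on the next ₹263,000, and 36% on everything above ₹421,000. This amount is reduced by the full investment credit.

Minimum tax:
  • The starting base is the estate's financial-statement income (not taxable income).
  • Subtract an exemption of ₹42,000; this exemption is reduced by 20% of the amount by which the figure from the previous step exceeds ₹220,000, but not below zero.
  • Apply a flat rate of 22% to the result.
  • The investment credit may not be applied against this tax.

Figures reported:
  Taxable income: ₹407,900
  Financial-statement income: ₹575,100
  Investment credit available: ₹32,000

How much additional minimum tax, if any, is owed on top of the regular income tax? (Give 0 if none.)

₹73,266

Regular income tax:
  ₹158,000 × 16% = ₹25,280
  ₹249,900 × 24% = ₹59,976
  → ₹85,256
  Less investment credit ₹32,000 → ₹53,256

Minimum tax:
  Base (financial-statement income): ₹575,100
  Exemption: 20% × (₹575,100 − ₹220,000) = ₹71,020 ≥ ₹42,000, so the exemption is fully phased out
  Base: ₹575,100 − ₹0 = ₹575,100
  ₹575,100 × 22% = ₹126,522

Excess of minimum tax over regular income tax: ₹126,522 − ₹53,256 = ₹73,266.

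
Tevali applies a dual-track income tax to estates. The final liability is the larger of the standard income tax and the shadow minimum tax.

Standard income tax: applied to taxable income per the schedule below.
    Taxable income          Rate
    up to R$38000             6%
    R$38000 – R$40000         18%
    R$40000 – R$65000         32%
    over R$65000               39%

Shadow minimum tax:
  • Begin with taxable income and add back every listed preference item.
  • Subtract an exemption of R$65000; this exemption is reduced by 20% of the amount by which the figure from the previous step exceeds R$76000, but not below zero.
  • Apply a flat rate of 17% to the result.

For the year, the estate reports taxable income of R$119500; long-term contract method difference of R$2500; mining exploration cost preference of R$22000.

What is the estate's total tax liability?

Standard income tax:
  R$38000 × 6% = R$2280
  R$2000 × 18% = R$360
  R$25000 × 32% = R$8000
  R$54500 × 39% = R$21255
  → R$31895

Shadow minimum tax:
  Adjusted income: R$119500 + R$2500 + R$22000 = R$144000
  Exemption: R$65000 − 20% × (R$144000 − R$76000) = R$65000 − R$13600 = R$51400
  Base: R$144000 − R$51400 = R$92600
  R$92600 × 17% = R$15742

R$31895 > R$15742, so the standard income tax governs.

R$31895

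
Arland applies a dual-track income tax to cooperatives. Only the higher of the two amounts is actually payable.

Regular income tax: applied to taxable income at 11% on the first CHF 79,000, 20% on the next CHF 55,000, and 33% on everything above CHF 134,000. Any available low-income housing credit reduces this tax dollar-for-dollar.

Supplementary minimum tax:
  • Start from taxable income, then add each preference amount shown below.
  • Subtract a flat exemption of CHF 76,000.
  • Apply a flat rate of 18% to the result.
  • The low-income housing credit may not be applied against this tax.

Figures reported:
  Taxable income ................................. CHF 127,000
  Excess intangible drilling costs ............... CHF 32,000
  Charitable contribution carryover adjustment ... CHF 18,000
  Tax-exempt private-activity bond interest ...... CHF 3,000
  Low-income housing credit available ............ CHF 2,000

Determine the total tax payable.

CHF 18,720

Supplementary minimum tax:
  Adjusted income: CHF 127,000 + CHF 32,000 + CHF 18,000 + CHF 3,000 = CHF 180,000
  Less exemption CHF 76,000 → base CHF 104,000
  CHF 104,000 × 18% = CHF 18,720

Regular income tax:
  CHF 79,000 × 11% = CHF 8,690
  CHF 48,000 × 20% = CHF 9,600
  → CHF 18,290
  Less low-income housing credit CHF 2,000 → CHF 16,290

CHF 18,720 > CHF 16,290, so the supplementary minimum tax is the binding amount.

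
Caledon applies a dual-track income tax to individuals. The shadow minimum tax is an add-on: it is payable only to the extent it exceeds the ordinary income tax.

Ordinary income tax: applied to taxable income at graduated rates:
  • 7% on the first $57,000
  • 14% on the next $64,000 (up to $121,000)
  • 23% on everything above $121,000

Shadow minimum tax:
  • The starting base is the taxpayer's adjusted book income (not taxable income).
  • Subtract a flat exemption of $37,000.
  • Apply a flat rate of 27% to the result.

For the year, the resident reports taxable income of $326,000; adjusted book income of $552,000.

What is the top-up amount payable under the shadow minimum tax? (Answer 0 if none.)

Shadow minimum tax:
  Base (adjusted book income): $552,000
  Less exemption $37,000 → base $515,000
  $515,000 × 27% = $139,050

Ordinary income tax:
  $57,000 × 7% = $3,990
  $64,000 × 14% = $8,960
  $205,000 × 23% = $47,150
  → $60,100

Excess of shadow minimum tax over ordinary income tax: $139,050 − $60,100 = $78,950.

$78,950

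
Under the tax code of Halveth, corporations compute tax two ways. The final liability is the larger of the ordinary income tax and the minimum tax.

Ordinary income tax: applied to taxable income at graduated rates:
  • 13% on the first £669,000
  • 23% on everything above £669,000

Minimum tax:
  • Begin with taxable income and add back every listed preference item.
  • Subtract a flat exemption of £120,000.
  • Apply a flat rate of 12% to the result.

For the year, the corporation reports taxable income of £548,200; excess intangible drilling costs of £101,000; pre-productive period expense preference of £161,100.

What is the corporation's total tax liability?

Minimum tax:
  Adjusted income: £548,200 + £101,000 + £161,100 = £810,300
  Less exemption £120,000 → base £690,300
  £690,300 × 12% = £82,836

Ordinary income tax:
  £548,200 × 13% = £71,266

£82,836 > £71,266, so the minimum tax is the binding amount.

£82,836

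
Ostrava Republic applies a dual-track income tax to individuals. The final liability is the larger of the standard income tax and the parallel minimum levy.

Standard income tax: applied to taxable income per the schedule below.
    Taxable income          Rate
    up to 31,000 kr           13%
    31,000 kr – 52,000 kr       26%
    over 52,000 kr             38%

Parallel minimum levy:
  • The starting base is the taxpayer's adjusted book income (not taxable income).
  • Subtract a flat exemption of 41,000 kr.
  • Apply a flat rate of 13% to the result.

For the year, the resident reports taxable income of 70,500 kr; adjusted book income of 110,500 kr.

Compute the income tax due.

16,520 kr

Parallel minimum levy:
  Base (adjusted book income): 110,500 kr
  Less exemption 41,000 kr → base 69,500 kr
  69,500 kr × 13% = 9,035 kr

Standard income tax:
  31,000 kr × 13% = 4,030 kr
  21,000 kr × 26% = 5,460 kr
  18,500 kr × 38% = 7,030 kr
  → 16,520 kr

16,520 kr > 9,035 kr, so the standard income tax governs.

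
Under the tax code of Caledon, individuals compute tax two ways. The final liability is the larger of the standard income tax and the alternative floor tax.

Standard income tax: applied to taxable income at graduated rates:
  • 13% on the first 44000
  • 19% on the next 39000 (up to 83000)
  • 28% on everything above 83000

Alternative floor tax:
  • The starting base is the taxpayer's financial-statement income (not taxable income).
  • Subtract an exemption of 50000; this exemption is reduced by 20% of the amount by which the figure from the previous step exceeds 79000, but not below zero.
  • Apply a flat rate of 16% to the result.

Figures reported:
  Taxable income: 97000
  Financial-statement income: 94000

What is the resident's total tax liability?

Alternative floor tax:
  Base (financial-statement income): 94000
  Exemption: 50000 − 20% × (94000 − 79000) = 50000 − 3000 = 47000
  Base: 94000 − 47000 = 47000
  47000 × 16% = 7520

Standard income tax:
  44000 × 13% = 5720
  39000 × 19% = 7410
  14000 × 28% = 3920
  → 17050

17050 > 7520, so the standard income tax governs.

17050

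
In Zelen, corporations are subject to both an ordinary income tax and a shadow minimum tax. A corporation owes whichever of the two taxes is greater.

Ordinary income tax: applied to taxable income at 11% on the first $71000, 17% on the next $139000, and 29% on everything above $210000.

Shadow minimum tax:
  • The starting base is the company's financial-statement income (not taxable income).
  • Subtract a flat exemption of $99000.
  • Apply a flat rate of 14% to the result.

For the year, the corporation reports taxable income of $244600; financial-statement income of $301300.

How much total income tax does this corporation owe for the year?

$41474

Ordinary income tax:
  $71000 × 11% = $7810
  $139000 × 17% = $23630
  $34600 × 29% = $10034
  → $41474

Shadow minimum tax:
  Base (financial-statement income): $301300
  Less exemption $99000 → base $202300
  $202300 × 14% = $28322

$41474 > $28322, so the ordinary income tax governs.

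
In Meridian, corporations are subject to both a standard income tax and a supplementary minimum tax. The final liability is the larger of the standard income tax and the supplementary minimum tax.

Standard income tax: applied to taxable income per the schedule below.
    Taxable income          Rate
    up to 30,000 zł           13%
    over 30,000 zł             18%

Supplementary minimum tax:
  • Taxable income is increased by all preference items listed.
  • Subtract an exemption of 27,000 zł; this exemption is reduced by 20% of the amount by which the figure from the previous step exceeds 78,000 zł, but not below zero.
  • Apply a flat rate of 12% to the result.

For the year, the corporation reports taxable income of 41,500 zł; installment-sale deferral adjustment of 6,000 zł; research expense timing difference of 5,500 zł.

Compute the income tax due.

5,970 zł

Standard income tax:
  30,000 zł × 13% = 3,900 zł
  11,500 zł × 18% = 2,070 zł
  → 5,970 zł

Supplementary minimum tax:
  Adjusted income: 41,500 zł + 6,000 zł + 5,500 zł = 53,000 zł
  Exemption: 53,000 zł ≤ 78,000 zł, so full 27,000 zł applies
  Base: 53,000 zł − 27,000 zł = 26,000 zł
  26,000 zł × 12% = 3,120 zł

5,970 zł > 3,120 zł, so the standard income tax governs.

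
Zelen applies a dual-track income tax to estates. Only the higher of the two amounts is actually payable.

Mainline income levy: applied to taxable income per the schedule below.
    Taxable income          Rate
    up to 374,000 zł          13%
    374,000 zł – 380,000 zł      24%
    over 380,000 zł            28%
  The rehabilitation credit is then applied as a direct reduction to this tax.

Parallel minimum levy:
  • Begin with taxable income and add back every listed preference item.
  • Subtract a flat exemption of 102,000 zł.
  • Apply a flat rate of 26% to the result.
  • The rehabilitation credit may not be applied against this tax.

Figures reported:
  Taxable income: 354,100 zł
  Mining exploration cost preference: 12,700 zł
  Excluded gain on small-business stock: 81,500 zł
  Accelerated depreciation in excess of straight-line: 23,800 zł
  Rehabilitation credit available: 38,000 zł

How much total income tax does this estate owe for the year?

96,226 zł

Mainline income levy:
  354,100 zł × 13% = 46,033 zł
  Less rehabilitation credit 38,000 zł → 8,033 zł

Parallel minimum levy:
  Adjusted income: 354,100 zł + 12,700 zł + 81,500 zł + 23,800 zł = 472,100 zł
  Less exemption 102,000 zł → base 370,100 zł
  370,100 zł × 26% = 96,226 zł

96,226 zł > 8,033 zł, so the parallel minimum levy is the binding amount.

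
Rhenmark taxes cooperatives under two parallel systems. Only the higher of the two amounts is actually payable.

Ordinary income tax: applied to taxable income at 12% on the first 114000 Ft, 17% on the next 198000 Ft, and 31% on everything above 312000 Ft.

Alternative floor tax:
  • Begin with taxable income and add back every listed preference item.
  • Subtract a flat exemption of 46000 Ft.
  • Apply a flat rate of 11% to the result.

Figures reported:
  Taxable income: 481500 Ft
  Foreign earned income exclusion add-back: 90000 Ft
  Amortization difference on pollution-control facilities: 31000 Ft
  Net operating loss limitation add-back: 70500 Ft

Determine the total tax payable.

Alternative floor tax:
  Adjusted income: 481500 Ft + 90000 Ft + 31000 Ft + 70500 Ft = 673000 Ft
  Less exemption 46000 Ft → base 627000 Ft
  627000 Ft × 11% = 68970 Ft

Ordinary income tax:
  114000 Ft × 12% = 13680 Ft
  198000 Ft × 17% = 33660 Ft
  169500 Ft × 31% = 52545 Ft
  → 99885 Ft

99885 Ft > 68970 Ft, so the ordinary income tax governs.

99885 Ft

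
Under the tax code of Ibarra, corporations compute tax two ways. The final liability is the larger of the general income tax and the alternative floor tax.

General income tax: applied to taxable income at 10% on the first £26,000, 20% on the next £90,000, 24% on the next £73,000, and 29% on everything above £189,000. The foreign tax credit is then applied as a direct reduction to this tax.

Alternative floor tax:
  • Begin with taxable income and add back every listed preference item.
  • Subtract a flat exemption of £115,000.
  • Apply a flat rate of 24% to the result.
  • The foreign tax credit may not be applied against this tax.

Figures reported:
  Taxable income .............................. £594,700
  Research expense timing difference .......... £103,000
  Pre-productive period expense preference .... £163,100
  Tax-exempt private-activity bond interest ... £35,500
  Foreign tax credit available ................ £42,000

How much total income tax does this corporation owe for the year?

Alternative floor tax:
  Adjusted income: £594,700 + £103,000 + £163,100 + £35,500 = £896,300
  Less exemption £115,000 → base £781,300
  £781,300 × 24% = £187,512

General income tax:
  £26,000 × 10% = £2,600
  £90,000 × 20% = £18,000
  £73,000 × 24% = £17,520
  £405,700 × 29% = £117,653
  → £155,773
  Less foreign tax credit £42,000 → £113,773

£187,512 > £113,773, so the alternative floor tax is the binding amount.

£187,512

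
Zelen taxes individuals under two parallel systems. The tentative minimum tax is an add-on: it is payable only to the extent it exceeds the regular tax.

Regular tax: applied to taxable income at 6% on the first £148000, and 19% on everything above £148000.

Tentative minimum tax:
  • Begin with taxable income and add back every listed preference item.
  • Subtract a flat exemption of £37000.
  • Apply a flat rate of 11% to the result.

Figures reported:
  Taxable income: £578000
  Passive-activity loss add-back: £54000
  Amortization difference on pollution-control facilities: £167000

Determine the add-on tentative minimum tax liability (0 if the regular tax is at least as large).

Tentative minimum tax:
  Adjusted income: £578000 + £54000 + £167000 = £799000
  Less exemption £37000 → base £762000
  £762000 × 11% = £83820

Regular tax:
  £148000 × 6% = £8880
  £430000 × 19% = £81700
  → £90580

£83820 ≤ £90580, so no add-on is due.

£0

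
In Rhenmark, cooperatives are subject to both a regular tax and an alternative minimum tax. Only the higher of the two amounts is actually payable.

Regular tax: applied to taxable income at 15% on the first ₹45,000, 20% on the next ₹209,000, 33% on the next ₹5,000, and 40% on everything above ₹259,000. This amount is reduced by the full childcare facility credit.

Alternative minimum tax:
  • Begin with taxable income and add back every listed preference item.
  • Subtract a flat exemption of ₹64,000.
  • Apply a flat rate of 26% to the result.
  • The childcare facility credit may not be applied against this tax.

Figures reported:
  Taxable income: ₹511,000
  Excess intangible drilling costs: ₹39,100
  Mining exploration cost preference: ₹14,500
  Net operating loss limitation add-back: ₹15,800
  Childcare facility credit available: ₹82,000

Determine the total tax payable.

₹134,264

Alternative minimum tax:
  Adjusted income: ₹511,000 + ₹39,100 + ₹14,500 + ₹15,800 = ₹580,400
  Less exemption ₹64,000 → base ₹516,400
  ₹516,400 × 26% = ₹134,264

Regular tax:
  ₹45,000 × 15% = ₹6,750
  ₹209,000 × 20% = ₹41,800
  ₹5,000 × 33% = ₹1,650
  ₹252,000 × 40% = ₹100,800
  → ₹151,000
  Less childcare facility credit ₹82,000 → ₹69,000

₹134,264 > ₹69,000, so the alternative minimum tax is the binding amount.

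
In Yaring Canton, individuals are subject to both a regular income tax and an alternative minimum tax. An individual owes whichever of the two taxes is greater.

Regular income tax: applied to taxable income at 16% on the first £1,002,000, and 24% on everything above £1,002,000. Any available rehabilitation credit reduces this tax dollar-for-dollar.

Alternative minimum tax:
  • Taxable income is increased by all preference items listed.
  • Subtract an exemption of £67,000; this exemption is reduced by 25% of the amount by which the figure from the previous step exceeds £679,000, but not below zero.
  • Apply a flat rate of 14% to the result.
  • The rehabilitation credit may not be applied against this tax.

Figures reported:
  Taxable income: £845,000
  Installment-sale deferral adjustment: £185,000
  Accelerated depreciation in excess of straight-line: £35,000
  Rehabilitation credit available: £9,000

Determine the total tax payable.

Alternative minimum tax:
  Adjusted income: £845,000 + £185,000 + £35,000 = £1,065,000
  Exemption: 25% × (£1,065,000 − £679,000) = £96,500 ≥ £67,000, so the exemption is fully phased out
  Base: £1,065,000 − £0 = £1,065,000
  £1,065,000 × 14% = £149,100

Regular income tax:
  £845,000 × 16% = £135,200
  Less rehabilitation credit £9,000 → £126,200

£149,100 > £126,200, so the alternative minimum tax is the binding amount.

£149,100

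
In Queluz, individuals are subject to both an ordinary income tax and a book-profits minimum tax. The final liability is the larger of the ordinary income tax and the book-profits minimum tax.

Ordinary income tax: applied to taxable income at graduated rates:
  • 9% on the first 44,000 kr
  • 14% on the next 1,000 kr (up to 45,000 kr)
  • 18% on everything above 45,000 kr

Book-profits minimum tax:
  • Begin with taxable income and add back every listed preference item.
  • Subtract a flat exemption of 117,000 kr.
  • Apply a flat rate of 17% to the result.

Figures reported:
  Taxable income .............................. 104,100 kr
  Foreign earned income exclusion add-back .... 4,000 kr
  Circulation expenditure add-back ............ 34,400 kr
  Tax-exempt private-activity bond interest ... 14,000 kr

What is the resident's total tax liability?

14,738 kr

Book-profits minimum tax:
  Adjusted income: 104,100 kr + 4,000 kr + 34,400 kr + 14,000 kr = 156,500 kr
  Less exemption 117,000 kr → base 39,500 kr
  39,500 kr × 17% = 6,715 kr

Ordinary income tax:
  44,000 kr × 9% = 3,960 kr
  1,000 kr × 14% = 140 kr
  59,100 kr × 18% = 10,638 kr
  → 14,738 kr

14,738 kr > 6,715 kr, so the ordinary income tax governs.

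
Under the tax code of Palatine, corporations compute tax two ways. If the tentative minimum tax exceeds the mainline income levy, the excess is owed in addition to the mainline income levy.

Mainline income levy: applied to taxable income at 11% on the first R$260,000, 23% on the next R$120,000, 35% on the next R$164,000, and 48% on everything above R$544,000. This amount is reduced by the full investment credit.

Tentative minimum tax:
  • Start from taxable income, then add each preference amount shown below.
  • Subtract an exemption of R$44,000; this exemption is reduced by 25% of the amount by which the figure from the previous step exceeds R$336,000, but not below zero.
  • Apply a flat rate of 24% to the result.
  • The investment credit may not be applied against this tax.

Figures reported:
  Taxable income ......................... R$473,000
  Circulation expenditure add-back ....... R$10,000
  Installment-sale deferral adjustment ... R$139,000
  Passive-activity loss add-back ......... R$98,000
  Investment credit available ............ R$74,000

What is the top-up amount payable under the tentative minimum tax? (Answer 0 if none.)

R$158,050

Mainline income levy:
  R$260,000 × 11% = R$28,600
  R$120,000 × 23% = R$27,600
  R$93,000 × 35% = R$32,550
  → R$88,750
  Less investment credit R$74,000 → R$14,750

Tentative minimum tax:
  Adjusted income: R$473,000 + R$10,000 + R$139,000 + R$98,000 = R$720,000
  Exemption: 25% × (R$720,000 − R$336,000) = R$96,000 ≥ R$44,000, so the exemption is fully phased out
  Base: R$720,000 − R$0 = R$720,000
  R$720,000 × 24% = R$172,800

Excess of tentative minimum tax over mainline income levy: R$172,800 − R$14,750 = R$158,050.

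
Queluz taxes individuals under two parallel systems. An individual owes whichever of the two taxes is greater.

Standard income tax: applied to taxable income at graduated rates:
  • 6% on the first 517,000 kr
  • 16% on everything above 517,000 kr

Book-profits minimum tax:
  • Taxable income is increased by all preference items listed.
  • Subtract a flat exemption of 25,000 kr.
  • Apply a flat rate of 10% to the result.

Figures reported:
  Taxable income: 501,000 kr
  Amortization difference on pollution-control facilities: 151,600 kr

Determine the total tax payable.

62,760 kr

Standard income tax:
  501,000 kr × 6% = 30,060 kr

Book-profits minimum tax:
  Adjusted income: 501,000 kr + 151,600 kr = 652,600 kr
  Less exemption 25,000 kr → base 627,600 kr
  627,600 kr × 10% = 62,760 kr

62,760 kr > 30,060 kr, so the book-profits minimum tax is the binding amount.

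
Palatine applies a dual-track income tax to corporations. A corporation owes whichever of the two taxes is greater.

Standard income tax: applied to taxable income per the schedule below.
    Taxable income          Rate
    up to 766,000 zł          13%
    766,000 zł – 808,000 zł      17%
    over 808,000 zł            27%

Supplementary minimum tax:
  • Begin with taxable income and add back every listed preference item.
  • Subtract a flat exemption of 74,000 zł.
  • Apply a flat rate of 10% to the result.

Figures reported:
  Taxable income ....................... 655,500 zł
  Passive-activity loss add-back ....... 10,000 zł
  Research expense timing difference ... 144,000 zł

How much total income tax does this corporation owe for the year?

Supplementary minimum tax:
  Adjusted income: 655,500 zł + 10,000 zł + 144,000 zł = 809,500 zł
  Less exemption 74,000 zł → base 735,500 zł
  735,500 zł × 10% = 73,550 zł

Standard income tax:
  655,500 zł × 13% = 85,215 zł

85,215 zł > 73,550 zł, so the standard income tax governs.

85,215 zł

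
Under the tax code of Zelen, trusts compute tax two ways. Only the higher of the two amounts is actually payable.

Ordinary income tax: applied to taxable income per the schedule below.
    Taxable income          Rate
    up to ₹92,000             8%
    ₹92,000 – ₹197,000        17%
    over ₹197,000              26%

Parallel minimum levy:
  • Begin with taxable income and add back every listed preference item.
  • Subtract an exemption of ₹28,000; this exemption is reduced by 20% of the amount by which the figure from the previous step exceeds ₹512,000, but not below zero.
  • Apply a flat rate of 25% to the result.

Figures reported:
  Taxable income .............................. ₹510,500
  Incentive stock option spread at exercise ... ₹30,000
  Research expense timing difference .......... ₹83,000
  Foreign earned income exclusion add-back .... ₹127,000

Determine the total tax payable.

Ordinary income tax:
  ₹92,000 × 8% = ₹7,360
  ₹105,000 × 17% = ₹17,850
  ₹313,500 × 26% = ₹81,510
  → ₹106,720

Parallel minimum levy:
  Adjusted income: ₹510,500 + ₹30,000 + ₹83,000 + ₹127,000 = ₹750,500
  Exemption: 20% × (₹750,500 − ₹512,000) = ₹47,700 ≥ ₹28,000, so the exemption is fully phased out
  Base: ₹750,500 − ₹0 = ₹750,500
  ₹750,500 × 25% = ₹187,625

₹187,625 > ₹106,720, so the parallel minimum levy is the binding amount.

₹187,625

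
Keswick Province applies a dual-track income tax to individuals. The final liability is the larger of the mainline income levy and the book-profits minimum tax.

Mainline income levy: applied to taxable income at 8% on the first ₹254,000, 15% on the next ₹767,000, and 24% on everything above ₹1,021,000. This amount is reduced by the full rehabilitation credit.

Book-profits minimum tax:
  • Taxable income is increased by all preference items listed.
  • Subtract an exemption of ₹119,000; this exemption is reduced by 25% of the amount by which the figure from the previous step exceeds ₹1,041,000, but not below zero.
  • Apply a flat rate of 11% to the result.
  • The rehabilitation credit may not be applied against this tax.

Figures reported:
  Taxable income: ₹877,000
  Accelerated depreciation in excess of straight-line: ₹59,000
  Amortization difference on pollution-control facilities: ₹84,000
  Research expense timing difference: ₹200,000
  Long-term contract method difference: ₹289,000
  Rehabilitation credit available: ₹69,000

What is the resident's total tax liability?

₹165,770

Mainline income levy:
  ₹254,000 × 8% = ₹20,320
  ₹623,000 × 15% = ₹93,450
  → ₹113,770
  Less rehabilitation credit ₹69,000 → ₹44,770

Book-profits minimum tax:
  Adjusted income: ₹877,000 + ₹59,000 + ₹84,000 + ₹200,000 + ₹289,000 = ₹1,509,000
  Exemption: ₹119,000 − 25% × (₹1,509,000 − ₹1,041,000) = ₹119,000 − ₹117,000 = ₹2,000
  Base: ₹1,509,000 − ₹2,000 = ₹1,507,000
  ₹1,507,000 × 11% = ₹165,770

₹165,770 > ₹44,770, so the book-profits minimum tax is the binding amount.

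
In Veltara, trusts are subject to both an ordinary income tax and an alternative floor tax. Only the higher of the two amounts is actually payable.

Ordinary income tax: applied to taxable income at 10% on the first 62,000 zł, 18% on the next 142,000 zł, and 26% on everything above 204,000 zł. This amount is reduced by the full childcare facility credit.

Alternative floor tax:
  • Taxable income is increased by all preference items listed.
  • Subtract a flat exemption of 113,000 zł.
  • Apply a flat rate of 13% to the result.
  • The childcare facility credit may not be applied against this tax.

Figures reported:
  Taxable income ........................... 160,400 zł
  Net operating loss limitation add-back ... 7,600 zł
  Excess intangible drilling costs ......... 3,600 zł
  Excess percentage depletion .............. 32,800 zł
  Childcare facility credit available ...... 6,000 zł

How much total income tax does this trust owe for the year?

Ordinary income tax:
  62,000 zł × 10% = 6,200 zł
  98,400 zł × 18% = 17,712 zł
  → 23,912 zł
  Less childcare facility credit 6,000 zł → 17,912 zł

Alternative floor tax:
  Adjusted income: 160,400 zł + 7,600 zł + 3,600 zł + 32,800 zł = 204,400 zł
  Less exemption 113,000 zł → base 91,400 zł
  91,400 zł × 13% = 11,882 zł

17,912 zł > 11,882 zł, so the ordinary income tax governs.

17,912 zł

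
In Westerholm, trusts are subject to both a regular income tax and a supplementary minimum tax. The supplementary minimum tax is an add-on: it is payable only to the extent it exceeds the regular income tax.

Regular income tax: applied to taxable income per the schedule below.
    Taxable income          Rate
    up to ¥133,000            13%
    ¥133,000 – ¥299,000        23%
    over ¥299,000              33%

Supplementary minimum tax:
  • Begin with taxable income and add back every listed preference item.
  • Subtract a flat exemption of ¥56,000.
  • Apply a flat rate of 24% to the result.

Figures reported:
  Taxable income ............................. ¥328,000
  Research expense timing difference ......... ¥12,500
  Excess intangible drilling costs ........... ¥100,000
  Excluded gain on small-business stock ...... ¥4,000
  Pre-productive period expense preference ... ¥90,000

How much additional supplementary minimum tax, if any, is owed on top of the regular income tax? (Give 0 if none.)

Regular income tax:
  ¥133,000 × 13% = ¥17,290
  ¥166,000 × 23% = ¥38,180
  ¥29,000 × 33% = ¥9,570
  → ¥65,040

Supplementary minimum tax:
  Adjusted income: ¥328,000 + ¥12,500 + ¥100,000 + ¥4,000 + ¥90,000 = ¥534,500
  Less exemption ¥56,000 → base ¥478,500
  ¥478,500 × 24% = ¥114,840

Excess of supplementary minimum tax over regular income tax: ¥114,840 − ¥65,040 = ¥49,800.

¥49,800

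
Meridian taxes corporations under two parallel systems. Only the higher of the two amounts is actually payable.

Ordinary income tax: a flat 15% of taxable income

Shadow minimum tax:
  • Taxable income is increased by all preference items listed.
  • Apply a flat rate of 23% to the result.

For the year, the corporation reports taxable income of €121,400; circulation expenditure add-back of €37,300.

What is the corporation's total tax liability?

€36,501

Shadow minimum tax:
  Adjusted income: €121,400 + €37,300 = €158,700
  €158,700 × 23% = €36,501

Ordinary income tax:
  €121,400 × 15% = €18,210

€36,501 > €18,210, so the shadow minimum tax is the binding amount.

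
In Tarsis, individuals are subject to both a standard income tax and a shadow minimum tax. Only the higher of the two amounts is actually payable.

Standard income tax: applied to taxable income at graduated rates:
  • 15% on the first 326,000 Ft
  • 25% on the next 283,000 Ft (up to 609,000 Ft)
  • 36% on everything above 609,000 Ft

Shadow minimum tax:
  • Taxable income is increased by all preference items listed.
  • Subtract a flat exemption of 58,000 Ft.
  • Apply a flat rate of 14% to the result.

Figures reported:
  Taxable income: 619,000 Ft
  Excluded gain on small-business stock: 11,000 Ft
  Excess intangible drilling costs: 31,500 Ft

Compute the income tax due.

Shadow minimum tax:
  Adjusted income: 619,000 Ft + 11,000 Ft + 31,500 Ft = 661,500 Ft
  Less exemption 58,000 Ft → base 603,500 Ft
  603,500 Ft × 14% = 84,490 Ft

Standard income tax:
  326,000 Ft × 15% = 48,900 Ft
  283,000 Ft × 25% = 70,750 Ft
  10,000 Ft × 36% = 3,600 Ft
  → 123,250 Ft

123,250 Ft > 84,490 Ft, so the standard income tax governs.

123,250 Ft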